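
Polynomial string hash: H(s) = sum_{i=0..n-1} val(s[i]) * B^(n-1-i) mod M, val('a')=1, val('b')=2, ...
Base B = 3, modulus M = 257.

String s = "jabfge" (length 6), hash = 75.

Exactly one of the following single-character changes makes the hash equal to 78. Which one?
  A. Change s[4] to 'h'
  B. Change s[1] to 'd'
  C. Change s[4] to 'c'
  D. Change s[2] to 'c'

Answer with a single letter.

Option A: s[4]='g'->'h', delta=(8-7)*3^1 mod 257 = 3, hash=75+3 mod 257 = 78 <-- target
Option B: s[1]='a'->'d', delta=(4-1)*3^4 mod 257 = 243, hash=75+243 mod 257 = 61
Option C: s[4]='g'->'c', delta=(3-7)*3^1 mod 257 = 245, hash=75+245 mod 257 = 63
Option D: s[2]='b'->'c', delta=(3-2)*3^3 mod 257 = 27, hash=75+27 mod 257 = 102

Answer: A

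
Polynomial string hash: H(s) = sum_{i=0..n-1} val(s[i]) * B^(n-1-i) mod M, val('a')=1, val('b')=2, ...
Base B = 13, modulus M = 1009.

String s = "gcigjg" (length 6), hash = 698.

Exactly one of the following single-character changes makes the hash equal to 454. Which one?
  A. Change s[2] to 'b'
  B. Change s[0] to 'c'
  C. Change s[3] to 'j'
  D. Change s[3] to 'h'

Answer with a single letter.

Answer: A

Derivation:
Option A: s[2]='i'->'b', delta=(2-9)*13^3 mod 1009 = 765, hash=698+765 mod 1009 = 454 <-- target
Option B: s[0]='g'->'c', delta=(3-7)*13^5 mod 1009 = 76, hash=698+76 mod 1009 = 774
Option C: s[3]='g'->'j', delta=(10-7)*13^2 mod 1009 = 507, hash=698+507 mod 1009 = 196
Option D: s[3]='g'->'h', delta=(8-7)*13^2 mod 1009 = 169, hash=698+169 mod 1009 = 867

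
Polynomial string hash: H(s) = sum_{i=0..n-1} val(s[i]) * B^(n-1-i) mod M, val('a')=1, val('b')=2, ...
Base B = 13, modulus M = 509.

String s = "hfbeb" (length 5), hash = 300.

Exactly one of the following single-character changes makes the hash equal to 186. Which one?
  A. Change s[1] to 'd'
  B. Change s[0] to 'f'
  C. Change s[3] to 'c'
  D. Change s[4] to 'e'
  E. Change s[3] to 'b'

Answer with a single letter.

Answer: B

Derivation:
Option A: s[1]='f'->'d', delta=(4-6)*13^3 mod 509 = 187, hash=300+187 mod 509 = 487
Option B: s[0]='h'->'f', delta=(6-8)*13^4 mod 509 = 395, hash=300+395 mod 509 = 186 <-- target
Option C: s[3]='e'->'c', delta=(3-5)*13^1 mod 509 = 483, hash=300+483 mod 509 = 274
Option D: s[4]='b'->'e', delta=(5-2)*13^0 mod 509 = 3, hash=300+3 mod 509 = 303
Option E: s[3]='e'->'b', delta=(2-5)*13^1 mod 509 = 470, hash=300+470 mod 509 = 261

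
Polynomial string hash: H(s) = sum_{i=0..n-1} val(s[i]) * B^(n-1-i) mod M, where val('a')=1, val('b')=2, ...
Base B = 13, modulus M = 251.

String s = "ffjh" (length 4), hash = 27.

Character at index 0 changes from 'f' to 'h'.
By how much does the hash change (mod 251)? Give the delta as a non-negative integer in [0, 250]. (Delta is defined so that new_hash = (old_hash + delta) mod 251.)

Delta formula: (val(new) - val(old)) * B^(n-1-k) mod M
  val('h') - val('f') = 8 - 6 = 2
  B^(n-1-k) = 13^3 mod 251 = 189
  Delta = 2 * 189 mod 251 = 127

Answer: 127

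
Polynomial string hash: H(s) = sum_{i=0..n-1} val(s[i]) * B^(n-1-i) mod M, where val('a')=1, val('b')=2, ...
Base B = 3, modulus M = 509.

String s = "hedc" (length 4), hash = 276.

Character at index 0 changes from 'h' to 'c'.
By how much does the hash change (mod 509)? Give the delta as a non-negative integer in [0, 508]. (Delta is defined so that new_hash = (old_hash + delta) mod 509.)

Delta formula: (val(new) - val(old)) * B^(n-1-k) mod M
  val('c') - val('h') = 3 - 8 = -5
  B^(n-1-k) = 3^3 mod 509 = 27
  Delta = -5 * 27 mod 509 = 374

Answer: 374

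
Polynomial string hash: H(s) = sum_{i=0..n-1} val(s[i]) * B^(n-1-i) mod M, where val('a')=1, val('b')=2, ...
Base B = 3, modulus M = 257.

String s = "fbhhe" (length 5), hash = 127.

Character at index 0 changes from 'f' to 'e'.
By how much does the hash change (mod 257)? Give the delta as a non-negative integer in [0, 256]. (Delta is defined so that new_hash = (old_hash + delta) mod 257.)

Answer: 176

Derivation:
Delta formula: (val(new) - val(old)) * B^(n-1-k) mod M
  val('e') - val('f') = 5 - 6 = -1
  B^(n-1-k) = 3^4 mod 257 = 81
  Delta = -1 * 81 mod 257 = 176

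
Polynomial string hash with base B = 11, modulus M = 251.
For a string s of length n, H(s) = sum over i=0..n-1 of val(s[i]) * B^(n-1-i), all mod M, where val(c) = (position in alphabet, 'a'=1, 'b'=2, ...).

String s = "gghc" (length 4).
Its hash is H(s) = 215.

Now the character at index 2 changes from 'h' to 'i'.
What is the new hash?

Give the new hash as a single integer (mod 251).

Answer: 226

Derivation:
val('h') = 8, val('i') = 9
Position k = 2, exponent = n-1-k = 1
B^1 mod M = 11^1 mod 251 = 11
Delta = (9 - 8) * 11 mod 251 = 11
New hash = (215 + 11) mod 251 = 226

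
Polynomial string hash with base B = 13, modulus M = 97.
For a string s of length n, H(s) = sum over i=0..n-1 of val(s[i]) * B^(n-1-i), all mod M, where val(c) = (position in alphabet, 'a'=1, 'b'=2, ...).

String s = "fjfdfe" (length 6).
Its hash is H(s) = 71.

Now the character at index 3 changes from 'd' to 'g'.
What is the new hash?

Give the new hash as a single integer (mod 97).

Answer: 93

Derivation:
val('d') = 4, val('g') = 7
Position k = 3, exponent = n-1-k = 2
B^2 mod M = 13^2 mod 97 = 72
Delta = (7 - 4) * 72 mod 97 = 22
New hash = (71 + 22) mod 97 = 93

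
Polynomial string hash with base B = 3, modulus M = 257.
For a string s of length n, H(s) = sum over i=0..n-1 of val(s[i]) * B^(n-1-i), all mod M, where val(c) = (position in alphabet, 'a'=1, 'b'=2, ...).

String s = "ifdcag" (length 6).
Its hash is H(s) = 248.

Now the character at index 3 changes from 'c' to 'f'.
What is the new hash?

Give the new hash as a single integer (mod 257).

val('c') = 3, val('f') = 6
Position k = 3, exponent = n-1-k = 2
B^2 mod M = 3^2 mod 257 = 9
Delta = (6 - 3) * 9 mod 257 = 27
New hash = (248 + 27) mod 257 = 18

Answer: 18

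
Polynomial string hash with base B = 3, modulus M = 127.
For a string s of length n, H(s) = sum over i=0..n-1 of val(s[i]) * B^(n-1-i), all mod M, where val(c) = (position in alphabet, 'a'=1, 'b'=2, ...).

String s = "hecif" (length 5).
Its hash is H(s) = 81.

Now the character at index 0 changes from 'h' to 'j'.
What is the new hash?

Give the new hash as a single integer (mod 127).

Answer: 116

Derivation:
val('h') = 8, val('j') = 10
Position k = 0, exponent = n-1-k = 4
B^4 mod M = 3^4 mod 127 = 81
Delta = (10 - 8) * 81 mod 127 = 35
New hash = (81 + 35) mod 127 = 116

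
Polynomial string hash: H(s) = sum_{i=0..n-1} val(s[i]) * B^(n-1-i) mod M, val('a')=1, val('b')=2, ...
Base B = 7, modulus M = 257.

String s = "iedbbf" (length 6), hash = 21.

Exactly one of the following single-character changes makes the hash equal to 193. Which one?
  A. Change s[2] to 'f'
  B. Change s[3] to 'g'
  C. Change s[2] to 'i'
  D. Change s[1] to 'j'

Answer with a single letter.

Option A: s[2]='d'->'f', delta=(6-4)*7^3 mod 257 = 172, hash=21+172 mod 257 = 193 <-- target
Option B: s[3]='b'->'g', delta=(7-2)*7^2 mod 257 = 245, hash=21+245 mod 257 = 9
Option C: s[2]='d'->'i', delta=(9-4)*7^3 mod 257 = 173, hash=21+173 mod 257 = 194
Option D: s[1]='e'->'j', delta=(10-5)*7^4 mod 257 = 183, hash=21+183 mod 257 = 204

Answer: A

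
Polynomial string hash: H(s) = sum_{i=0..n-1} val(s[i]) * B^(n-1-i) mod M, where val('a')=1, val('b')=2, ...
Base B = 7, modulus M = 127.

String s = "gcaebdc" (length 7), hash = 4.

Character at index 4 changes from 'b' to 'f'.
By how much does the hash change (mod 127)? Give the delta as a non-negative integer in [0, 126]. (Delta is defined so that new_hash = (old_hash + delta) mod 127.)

Delta formula: (val(new) - val(old)) * B^(n-1-k) mod M
  val('f') - val('b') = 6 - 2 = 4
  B^(n-1-k) = 7^2 mod 127 = 49
  Delta = 4 * 49 mod 127 = 69

Answer: 69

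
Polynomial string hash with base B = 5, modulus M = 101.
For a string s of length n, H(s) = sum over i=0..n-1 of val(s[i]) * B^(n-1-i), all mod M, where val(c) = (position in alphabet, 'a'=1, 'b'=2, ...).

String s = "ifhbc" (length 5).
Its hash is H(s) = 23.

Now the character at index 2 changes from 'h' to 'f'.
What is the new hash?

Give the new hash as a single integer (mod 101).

Answer: 74

Derivation:
val('h') = 8, val('f') = 6
Position k = 2, exponent = n-1-k = 2
B^2 mod M = 5^2 mod 101 = 25
Delta = (6 - 8) * 25 mod 101 = 51
New hash = (23 + 51) mod 101 = 74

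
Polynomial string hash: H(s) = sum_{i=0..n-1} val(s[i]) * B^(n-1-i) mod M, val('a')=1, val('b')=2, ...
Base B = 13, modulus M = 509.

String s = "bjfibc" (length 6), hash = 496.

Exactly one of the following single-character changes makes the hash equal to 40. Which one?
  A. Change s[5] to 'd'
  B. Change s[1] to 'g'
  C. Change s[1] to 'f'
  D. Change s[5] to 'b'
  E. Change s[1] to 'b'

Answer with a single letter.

Answer: E

Derivation:
Option A: s[5]='c'->'d', delta=(4-3)*13^0 mod 509 = 1, hash=496+1 mod 509 = 497
Option B: s[1]='j'->'g', delta=(7-10)*13^4 mod 509 = 338, hash=496+338 mod 509 = 325
Option C: s[1]='j'->'f', delta=(6-10)*13^4 mod 509 = 281, hash=496+281 mod 509 = 268
Option D: s[5]='c'->'b', delta=(2-3)*13^0 mod 509 = 508, hash=496+508 mod 509 = 495
Option E: s[1]='j'->'b', delta=(2-10)*13^4 mod 509 = 53, hash=496+53 mod 509 = 40 <-- target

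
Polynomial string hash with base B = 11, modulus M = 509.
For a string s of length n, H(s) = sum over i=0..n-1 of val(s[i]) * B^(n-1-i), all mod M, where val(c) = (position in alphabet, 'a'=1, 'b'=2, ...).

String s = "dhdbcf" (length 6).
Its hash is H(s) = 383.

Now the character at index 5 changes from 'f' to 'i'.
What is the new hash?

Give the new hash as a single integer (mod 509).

val('f') = 6, val('i') = 9
Position k = 5, exponent = n-1-k = 0
B^0 mod M = 11^0 mod 509 = 1
Delta = (9 - 6) * 1 mod 509 = 3
New hash = (383 + 3) mod 509 = 386

Answer: 386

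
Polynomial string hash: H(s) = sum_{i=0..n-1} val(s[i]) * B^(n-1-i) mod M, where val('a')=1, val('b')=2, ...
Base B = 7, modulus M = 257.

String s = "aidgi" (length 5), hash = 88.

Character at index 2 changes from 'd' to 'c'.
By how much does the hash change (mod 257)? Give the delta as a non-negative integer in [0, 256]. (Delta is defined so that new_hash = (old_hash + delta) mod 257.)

Delta formula: (val(new) - val(old)) * B^(n-1-k) mod M
  val('c') - val('d') = 3 - 4 = -1
  B^(n-1-k) = 7^2 mod 257 = 49
  Delta = -1 * 49 mod 257 = 208

Answer: 208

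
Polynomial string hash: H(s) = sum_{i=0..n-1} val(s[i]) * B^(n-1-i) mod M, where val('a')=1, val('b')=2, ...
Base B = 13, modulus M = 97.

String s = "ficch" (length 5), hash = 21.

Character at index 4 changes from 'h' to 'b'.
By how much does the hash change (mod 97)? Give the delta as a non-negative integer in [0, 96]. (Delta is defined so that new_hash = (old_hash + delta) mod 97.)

Answer: 91

Derivation:
Delta formula: (val(new) - val(old)) * B^(n-1-k) mod M
  val('b') - val('h') = 2 - 8 = -6
  B^(n-1-k) = 13^0 mod 97 = 1
  Delta = -6 * 1 mod 97 = 91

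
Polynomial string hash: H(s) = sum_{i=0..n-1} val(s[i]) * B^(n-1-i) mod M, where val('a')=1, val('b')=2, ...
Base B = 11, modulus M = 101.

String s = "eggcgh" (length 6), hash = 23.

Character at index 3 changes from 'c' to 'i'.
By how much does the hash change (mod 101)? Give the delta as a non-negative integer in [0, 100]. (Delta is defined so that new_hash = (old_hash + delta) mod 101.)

Answer: 19

Derivation:
Delta formula: (val(new) - val(old)) * B^(n-1-k) mod M
  val('i') - val('c') = 9 - 3 = 6
  B^(n-1-k) = 11^2 mod 101 = 20
  Delta = 6 * 20 mod 101 = 19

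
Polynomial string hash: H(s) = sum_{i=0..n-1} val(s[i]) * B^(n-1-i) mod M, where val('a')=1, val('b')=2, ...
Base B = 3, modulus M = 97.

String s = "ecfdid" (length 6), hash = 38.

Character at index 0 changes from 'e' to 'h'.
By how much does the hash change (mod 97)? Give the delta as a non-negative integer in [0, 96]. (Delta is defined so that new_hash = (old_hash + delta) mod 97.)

Answer: 50

Derivation:
Delta formula: (val(new) - val(old)) * B^(n-1-k) mod M
  val('h') - val('e') = 8 - 5 = 3
  B^(n-1-k) = 3^5 mod 97 = 49
  Delta = 3 * 49 mod 97 = 50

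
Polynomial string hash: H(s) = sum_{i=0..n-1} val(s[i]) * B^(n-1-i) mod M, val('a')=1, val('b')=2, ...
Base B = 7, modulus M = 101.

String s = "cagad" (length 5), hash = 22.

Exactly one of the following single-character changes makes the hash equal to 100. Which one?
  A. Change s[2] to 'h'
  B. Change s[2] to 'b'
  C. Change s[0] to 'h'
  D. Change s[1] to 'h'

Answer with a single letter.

Answer: D

Derivation:
Option A: s[2]='g'->'h', delta=(8-7)*7^2 mod 101 = 49, hash=22+49 mod 101 = 71
Option B: s[2]='g'->'b', delta=(2-7)*7^2 mod 101 = 58, hash=22+58 mod 101 = 80
Option C: s[0]='c'->'h', delta=(8-3)*7^4 mod 101 = 87, hash=22+87 mod 101 = 8
Option D: s[1]='a'->'h', delta=(8-1)*7^3 mod 101 = 78, hash=22+78 mod 101 = 100 <-- target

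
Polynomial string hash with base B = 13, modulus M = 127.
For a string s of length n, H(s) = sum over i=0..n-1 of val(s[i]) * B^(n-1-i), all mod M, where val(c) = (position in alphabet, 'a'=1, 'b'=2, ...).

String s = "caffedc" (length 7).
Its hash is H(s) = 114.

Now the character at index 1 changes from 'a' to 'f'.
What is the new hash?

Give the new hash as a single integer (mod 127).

Answer: 93

Derivation:
val('a') = 1, val('f') = 6
Position k = 1, exponent = n-1-k = 5
B^5 mod M = 13^5 mod 127 = 72
Delta = (6 - 1) * 72 mod 127 = 106
New hash = (114 + 106) mod 127 = 93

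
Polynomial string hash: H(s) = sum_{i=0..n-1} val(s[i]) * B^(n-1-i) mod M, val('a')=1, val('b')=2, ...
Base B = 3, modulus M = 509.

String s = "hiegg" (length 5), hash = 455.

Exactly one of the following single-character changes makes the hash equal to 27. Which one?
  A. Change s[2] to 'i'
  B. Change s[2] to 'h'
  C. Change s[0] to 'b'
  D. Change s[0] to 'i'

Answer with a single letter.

Answer: D

Derivation:
Option A: s[2]='e'->'i', delta=(9-5)*3^2 mod 509 = 36, hash=455+36 mod 509 = 491
Option B: s[2]='e'->'h', delta=(8-5)*3^2 mod 509 = 27, hash=455+27 mod 509 = 482
Option C: s[0]='h'->'b', delta=(2-8)*3^4 mod 509 = 23, hash=455+23 mod 509 = 478
Option D: s[0]='h'->'i', delta=(9-8)*3^4 mod 509 = 81, hash=455+81 mod 509 = 27 <-- target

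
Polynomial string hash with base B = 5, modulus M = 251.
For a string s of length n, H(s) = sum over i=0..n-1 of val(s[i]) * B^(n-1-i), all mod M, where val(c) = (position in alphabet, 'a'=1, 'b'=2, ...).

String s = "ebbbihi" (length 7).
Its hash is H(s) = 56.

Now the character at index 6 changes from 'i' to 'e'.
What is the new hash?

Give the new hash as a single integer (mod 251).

val('i') = 9, val('e') = 5
Position k = 6, exponent = n-1-k = 0
B^0 mod M = 5^0 mod 251 = 1
Delta = (5 - 9) * 1 mod 251 = 247
New hash = (56 + 247) mod 251 = 52

Answer: 52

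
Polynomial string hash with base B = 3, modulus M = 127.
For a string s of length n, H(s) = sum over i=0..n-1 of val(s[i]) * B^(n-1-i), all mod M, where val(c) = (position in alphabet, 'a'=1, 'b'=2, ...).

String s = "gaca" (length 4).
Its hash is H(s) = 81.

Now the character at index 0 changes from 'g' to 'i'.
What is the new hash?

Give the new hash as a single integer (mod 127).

Answer: 8

Derivation:
val('g') = 7, val('i') = 9
Position k = 0, exponent = n-1-k = 3
B^3 mod M = 3^3 mod 127 = 27
Delta = (9 - 7) * 27 mod 127 = 54
New hash = (81 + 54) mod 127 = 8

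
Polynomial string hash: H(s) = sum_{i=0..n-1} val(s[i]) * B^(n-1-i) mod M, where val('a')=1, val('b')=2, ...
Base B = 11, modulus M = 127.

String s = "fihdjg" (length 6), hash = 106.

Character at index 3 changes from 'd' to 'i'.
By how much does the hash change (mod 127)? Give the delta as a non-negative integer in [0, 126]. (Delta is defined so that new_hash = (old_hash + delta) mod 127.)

Answer: 97

Derivation:
Delta formula: (val(new) - val(old)) * B^(n-1-k) mod M
  val('i') - val('d') = 9 - 4 = 5
  B^(n-1-k) = 11^2 mod 127 = 121
  Delta = 5 * 121 mod 127 = 97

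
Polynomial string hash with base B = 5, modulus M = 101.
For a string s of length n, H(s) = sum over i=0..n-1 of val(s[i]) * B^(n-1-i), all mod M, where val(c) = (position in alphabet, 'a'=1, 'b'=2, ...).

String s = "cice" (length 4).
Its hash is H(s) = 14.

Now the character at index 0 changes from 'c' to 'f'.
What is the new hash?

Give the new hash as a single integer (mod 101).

val('c') = 3, val('f') = 6
Position k = 0, exponent = n-1-k = 3
B^3 mod M = 5^3 mod 101 = 24
Delta = (6 - 3) * 24 mod 101 = 72
New hash = (14 + 72) mod 101 = 86

Answer: 86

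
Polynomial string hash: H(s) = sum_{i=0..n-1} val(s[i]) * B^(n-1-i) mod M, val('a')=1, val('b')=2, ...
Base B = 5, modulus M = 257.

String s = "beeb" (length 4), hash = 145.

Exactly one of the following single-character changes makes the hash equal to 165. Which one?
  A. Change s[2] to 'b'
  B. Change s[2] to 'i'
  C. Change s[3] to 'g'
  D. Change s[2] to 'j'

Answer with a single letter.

Answer: B

Derivation:
Option A: s[2]='e'->'b', delta=(2-5)*5^1 mod 257 = 242, hash=145+242 mod 257 = 130
Option B: s[2]='e'->'i', delta=(9-5)*5^1 mod 257 = 20, hash=145+20 mod 257 = 165 <-- target
Option C: s[3]='b'->'g', delta=(7-2)*5^0 mod 257 = 5, hash=145+5 mod 257 = 150
Option D: s[2]='e'->'j', delta=(10-5)*5^1 mod 257 = 25, hash=145+25 mod 257 = 170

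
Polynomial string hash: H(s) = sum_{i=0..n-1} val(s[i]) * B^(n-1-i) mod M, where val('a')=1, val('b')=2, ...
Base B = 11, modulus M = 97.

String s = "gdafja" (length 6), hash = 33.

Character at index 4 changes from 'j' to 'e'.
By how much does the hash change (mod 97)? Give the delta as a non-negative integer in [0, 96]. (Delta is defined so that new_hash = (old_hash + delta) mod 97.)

Answer: 42

Derivation:
Delta formula: (val(new) - val(old)) * B^(n-1-k) mod M
  val('e') - val('j') = 5 - 10 = -5
  B^(n-1-k) = 11^1 mod 97 = 11
  Delta = -5 * 11 mod 97 = 42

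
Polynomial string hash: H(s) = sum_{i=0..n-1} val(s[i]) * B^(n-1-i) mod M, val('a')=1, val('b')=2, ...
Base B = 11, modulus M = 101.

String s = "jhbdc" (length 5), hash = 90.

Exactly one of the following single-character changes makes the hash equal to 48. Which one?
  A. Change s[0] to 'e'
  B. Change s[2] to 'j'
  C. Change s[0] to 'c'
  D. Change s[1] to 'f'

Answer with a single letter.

Answer: B

Derivation:
Option A: s[0]='j'->'e', delta=(5-10)*11^4 mod 101 = 20, hash=90+20 mod 101 = 9
Option B: s[2]='b'->'j', delta=(10-2)*11^2 mod 101 = 59, hash=90+59 mod 101 = 48 <-- target
Option C: s[0]='j'->'c', delta=(3-10)*11^4 mod 101 = 28, hash=90+28 mod 101 = 17
Option D: s[1]='h'->'f', delta=(6-8)*11^3 mod 101 = 65, hash=90+65 mod 101 = 54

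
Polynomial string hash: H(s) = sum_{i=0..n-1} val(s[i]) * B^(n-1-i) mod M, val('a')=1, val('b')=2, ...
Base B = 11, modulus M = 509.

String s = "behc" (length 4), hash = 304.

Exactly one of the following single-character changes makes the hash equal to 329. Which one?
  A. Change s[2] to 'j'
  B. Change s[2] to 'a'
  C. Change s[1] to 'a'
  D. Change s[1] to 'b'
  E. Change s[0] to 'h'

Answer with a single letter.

Answer: C

Derivation:
Option A: s[2]='h'->'j', delta=(10-8)*11^1 mod 509 = 22, hash=304+22 mod 509 = 326
Option B: s[2]='h'->'a', delta=(1-8)*11^1 mod 509 = 432, hash=304+432 mod 509 = 227
Option C: s[1]='e'->'a', delta=(1-5)*11^2 mod 509 = 25, hash=304+25 mod 509 = 329 <-- target
Option D: s[1]='e'->'b', delta=(2-5)*11^2 mod 509 = 146, hash=304+146 mod 509 = 450
Option E: s[0]='b'->'h', delta=(8-2)*11^3 mod 509 = 351, hash=304+351 mod 509 = 146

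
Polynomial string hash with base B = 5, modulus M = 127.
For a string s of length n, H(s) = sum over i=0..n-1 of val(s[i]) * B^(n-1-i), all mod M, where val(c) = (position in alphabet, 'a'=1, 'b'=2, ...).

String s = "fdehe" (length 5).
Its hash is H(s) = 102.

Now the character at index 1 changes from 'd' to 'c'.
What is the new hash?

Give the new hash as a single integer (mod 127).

Answer: 104

Derivation:
val('d') = 4, val('c') = 3
Position k = 1, exponent = n-1-k = 3
B^3 mod M = 5^3 mod 127 = 125
Delta = (3 - 4) * 125 mod 127 = 2
New hash = (102 + 2) mod 127 = 104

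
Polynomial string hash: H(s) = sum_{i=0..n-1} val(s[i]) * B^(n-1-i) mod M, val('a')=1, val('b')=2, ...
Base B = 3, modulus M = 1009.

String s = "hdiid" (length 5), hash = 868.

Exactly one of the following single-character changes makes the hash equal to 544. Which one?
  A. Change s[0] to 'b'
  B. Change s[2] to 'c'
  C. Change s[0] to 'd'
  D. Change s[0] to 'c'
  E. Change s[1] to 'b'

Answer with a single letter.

Option A: s[0]='h'->'b', delta=(2-8)*3^4 mod 1009 = 523, hash=868+523 mod 1009 = 382
Option B: s[2]='i'->'c', delta=(3-9)*3^2 mod 1009 = 955, hash=868+955 mod 1009 = 814
Option C: s[0]='h'->'d', delta=(4-8)*3^4 mod 1009 = 685, hash=868+685 mod 1009 = 544 <-- target
Option D: s[0]='h'->'c', delta=(3-8)*3^4 mod 1009 = 604, hash=868+604 mod 1009 = 463
Option E: s[1]='d'->'b', delta=(2-4)*3^3 mod 1009 = 955, hash=868+955 mod 1009 = 814

Answer: C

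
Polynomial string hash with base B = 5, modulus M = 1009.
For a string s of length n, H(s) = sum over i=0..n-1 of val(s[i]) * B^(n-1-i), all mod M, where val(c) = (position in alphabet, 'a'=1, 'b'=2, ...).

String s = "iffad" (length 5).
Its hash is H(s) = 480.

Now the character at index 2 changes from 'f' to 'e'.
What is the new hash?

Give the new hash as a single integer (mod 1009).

val('f') = 6, val('e') = 5
Position k = 2, exponent = n-1-k = 2
B^2 mod M = 5^2 mod 1009 = 25
Delta = (5 - 6) * 25 mod 1009 = 984
New hash = (480 + 984) mod 1009 = 455

Answer: 455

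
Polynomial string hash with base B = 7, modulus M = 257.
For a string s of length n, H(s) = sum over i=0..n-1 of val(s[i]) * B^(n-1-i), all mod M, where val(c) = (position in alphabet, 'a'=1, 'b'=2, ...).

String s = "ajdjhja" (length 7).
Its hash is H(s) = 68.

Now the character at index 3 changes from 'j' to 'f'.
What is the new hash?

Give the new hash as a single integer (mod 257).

val('j') = 10, val('f') = 6
Position k = 3, exponent = n-1-k = 3
B^3 mod M = 7^3 mod 257 = 86
Delta = (6 - 10) * 86 mod 257 = 170
New hash = (68 + 170) mod 257 = 238

Answer: 238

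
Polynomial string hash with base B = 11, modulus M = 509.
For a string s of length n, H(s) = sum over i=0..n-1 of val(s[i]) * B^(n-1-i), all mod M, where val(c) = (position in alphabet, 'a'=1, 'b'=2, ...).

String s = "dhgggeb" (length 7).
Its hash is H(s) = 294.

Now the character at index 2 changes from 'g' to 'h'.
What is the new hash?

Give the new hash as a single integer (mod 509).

val('g') = 7, val('h') = 8
Position k = 2, exponent = n-1-k = 4
B^4 mod M = 11^4 mod 509 = 389
Delta = (8 - 7) * 389 mod 509 = 389
New hash = (294 + 389) mod 509 = 174

Answer: 174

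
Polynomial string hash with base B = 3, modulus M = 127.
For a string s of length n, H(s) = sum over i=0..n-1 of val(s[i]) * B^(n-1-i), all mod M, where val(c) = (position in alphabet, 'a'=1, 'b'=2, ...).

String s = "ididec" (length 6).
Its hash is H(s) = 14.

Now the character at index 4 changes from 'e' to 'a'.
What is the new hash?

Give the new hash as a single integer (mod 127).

val('e') = 5, val('a') = 1
Position k = 4, exponent = n-1-k = 1
B^1 mod M = 3^1 mod 127 = 3
Delta = (1 - 5) * 3 mod 127 = 115
New hash = (14 + 115) mod 127 = 2

Answer: 2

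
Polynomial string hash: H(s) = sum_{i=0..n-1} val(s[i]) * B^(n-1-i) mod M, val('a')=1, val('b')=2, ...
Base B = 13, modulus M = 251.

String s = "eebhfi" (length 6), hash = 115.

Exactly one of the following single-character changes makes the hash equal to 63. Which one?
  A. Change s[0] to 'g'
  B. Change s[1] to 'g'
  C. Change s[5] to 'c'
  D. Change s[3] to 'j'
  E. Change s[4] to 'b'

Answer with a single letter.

Answer: E

Derivation:
Option A: s[0]='e'->'g', delta=(7-5)*13^5 mod 251 = 128, hash=115+128 mod 251 = 243
Option B: s[1]='e'->'g', delta=(7-5)*13^4 mod 251 = 145, hash=115+145 mod 251 = 9
Option C: s[5]='i'->'c', delta=(3-9)*13^0 mod 251 = 245, hash=115+245 mod 251 = 109
Option D: s[3]='h'->'j', delta=(10-8)*13^2 mod 251 = 87, hash=115+87 mod 251 = 202
Option E: s[4]='f'->'b', delta=(2-6)*13^1 mod 251 = 199, hash=115+199 mod 251 = 63 <-- target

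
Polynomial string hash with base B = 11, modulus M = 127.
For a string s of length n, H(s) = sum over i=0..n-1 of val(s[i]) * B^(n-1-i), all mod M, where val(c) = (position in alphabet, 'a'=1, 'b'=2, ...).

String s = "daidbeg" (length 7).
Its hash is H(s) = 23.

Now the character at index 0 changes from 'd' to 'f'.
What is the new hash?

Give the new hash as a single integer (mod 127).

Answer: 99

Derivation:
val('d') = 4, val('f') = 6
Position k = 0, exponent = n-1-k = 6
B^6 mod M = 11^6 mod 127 = 38
Delta = (6 - 4) * 38 mod 127 = 76
New hash = (23 + 76) mod 127 = 99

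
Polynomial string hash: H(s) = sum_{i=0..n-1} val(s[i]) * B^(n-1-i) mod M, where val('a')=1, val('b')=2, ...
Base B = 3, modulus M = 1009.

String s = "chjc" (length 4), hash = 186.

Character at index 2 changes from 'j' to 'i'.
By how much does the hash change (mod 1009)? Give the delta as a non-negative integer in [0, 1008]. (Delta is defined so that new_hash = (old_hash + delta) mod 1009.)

Delta formula: (val(new) - val(old)) * B^(n-1-k) mod M
  val('i') - val('j') = 9 - 10 = -1
  B^(n-1-k) = 3^1 mod 1009 = 3
  Delta = -1 * 3 mod 1009 = 1006

Answer: 1006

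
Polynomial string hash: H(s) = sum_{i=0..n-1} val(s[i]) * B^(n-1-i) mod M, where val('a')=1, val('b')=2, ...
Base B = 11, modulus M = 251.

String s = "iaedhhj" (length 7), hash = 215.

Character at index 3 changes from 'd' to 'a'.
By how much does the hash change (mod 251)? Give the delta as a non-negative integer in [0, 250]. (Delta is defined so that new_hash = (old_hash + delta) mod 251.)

Answer: 23

Derivation:
Delta formula: (val(new) - val(old)) * B^(n-1-k) mod M
  val('a') - val('d') = 1 - 4 = -3
  B^(n-1-k) = 11^3 mod 251 = 76
  Delta = -3 * 76 mod 251 = 23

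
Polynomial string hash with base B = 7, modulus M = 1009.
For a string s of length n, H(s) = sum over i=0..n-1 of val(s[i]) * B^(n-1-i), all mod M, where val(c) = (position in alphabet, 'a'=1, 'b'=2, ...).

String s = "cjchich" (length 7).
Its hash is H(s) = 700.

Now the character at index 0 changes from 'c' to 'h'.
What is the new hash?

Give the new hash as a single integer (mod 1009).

val('c') = 3, val('h') = 8
Position k = 0, exponent = n-1-k = 6
B^6 mod M = 7^6 mod 1009 = 605
Delta = (8 - 3) * 605 mod 1009 = 1007
New hash = (700 + 1007) mod 1009 = 698

Answer: 698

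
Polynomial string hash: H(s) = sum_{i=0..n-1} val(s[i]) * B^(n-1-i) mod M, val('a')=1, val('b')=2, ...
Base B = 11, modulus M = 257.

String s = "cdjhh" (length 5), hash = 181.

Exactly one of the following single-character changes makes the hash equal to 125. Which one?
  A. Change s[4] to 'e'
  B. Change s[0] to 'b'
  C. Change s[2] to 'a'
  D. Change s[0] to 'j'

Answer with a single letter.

Option A: s[4]='h'->'e', delta=(5-8)*11^0 mod 257 = 254, hash=181+254 mod 257 = 178
Option B: s[0]='c'->'b', delta=(2-3)*11^4 mod 257 = 8, hash=181+8 mod 257 = 189
Option C: s[2]='j'->'a', delta=(1-10)*11^2 mod 257 = 196, hash=181+196 mod 257 = 120
Option D: s[0]='c'->'j', delta=(10-3)*11^4 mod 257 = 201, hash=181+201 mod 257 = 125 <-- target

Answer: D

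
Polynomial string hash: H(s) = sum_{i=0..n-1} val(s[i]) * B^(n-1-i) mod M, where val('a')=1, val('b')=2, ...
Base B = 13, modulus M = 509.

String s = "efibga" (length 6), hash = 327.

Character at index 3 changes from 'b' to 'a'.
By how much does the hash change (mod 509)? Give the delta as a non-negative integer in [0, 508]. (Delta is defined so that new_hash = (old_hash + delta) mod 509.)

Delta formula: (val(new) - val(old)) * B^(n-1-k) mod M
  val('a') - val('b') = 1 - 2 = -1
  B^(n-1-k) = 13^2 mod 509 = 169
  Delta = -1 * 169 mod 509 = 340

Answer: 340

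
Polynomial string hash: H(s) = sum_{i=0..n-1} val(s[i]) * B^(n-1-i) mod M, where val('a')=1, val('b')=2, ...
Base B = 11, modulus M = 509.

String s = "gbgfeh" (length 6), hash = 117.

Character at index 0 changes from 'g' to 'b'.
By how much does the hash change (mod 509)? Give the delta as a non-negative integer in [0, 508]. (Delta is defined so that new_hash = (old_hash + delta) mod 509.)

Answer: 492

Derivation:
Delta formula: (val(new) - val(old)) * B^(n-1-k) mod M
  val('b') - val('g') = 2 - 7 = -5
  B^(n-1-k) = 11^5 mod 509 = 207
  Delta = -5 * 207 mod 509 = 492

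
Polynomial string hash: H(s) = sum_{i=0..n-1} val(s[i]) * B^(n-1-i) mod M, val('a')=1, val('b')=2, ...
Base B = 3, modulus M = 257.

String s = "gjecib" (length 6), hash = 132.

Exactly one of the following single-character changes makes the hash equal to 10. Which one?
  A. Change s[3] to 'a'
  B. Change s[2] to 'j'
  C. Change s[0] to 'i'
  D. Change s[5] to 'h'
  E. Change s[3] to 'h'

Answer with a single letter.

Answer: B

Derivation:
Option A: s[3]='c'->'a', delta=(1-3)*3^2 mod 257 = 239, hash=132+239 mod 257 = 114
Option B: s[2]='e'->'j', delta=(10-5)*3^3 mod 257 = 135, hash=132+135 mod 257 = 10 <-- target
Option C: s[0]='g'->'i', delta=(9-7)*3^5 mod 257 = 229, hash=132+229 mod 257 = 104
Option D: s[5]='b'->'h', delta=(8-2)*3^0 mod 257 = 6, hash=132+6 mod 257 = 138
Option E: s[3]='c'->'h', delta=(8-3)*3^2 mod 257 = 45, hash=132+45 mod 257 = 177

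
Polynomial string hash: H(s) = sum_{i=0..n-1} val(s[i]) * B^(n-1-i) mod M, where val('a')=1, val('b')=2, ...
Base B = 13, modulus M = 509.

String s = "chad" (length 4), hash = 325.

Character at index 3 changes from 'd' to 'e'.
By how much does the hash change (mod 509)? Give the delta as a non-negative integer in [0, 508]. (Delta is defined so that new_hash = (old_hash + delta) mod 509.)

Delta formula: (val(new) - val(old)) * B^(n-1-k) mod M
  val('e') - val('d') = 5 - 4 = 1
  B^(n-1-k) = 13^0 mod 509 = 1
  Delta = 1 * 1 mod 509 = 1

Answer: 1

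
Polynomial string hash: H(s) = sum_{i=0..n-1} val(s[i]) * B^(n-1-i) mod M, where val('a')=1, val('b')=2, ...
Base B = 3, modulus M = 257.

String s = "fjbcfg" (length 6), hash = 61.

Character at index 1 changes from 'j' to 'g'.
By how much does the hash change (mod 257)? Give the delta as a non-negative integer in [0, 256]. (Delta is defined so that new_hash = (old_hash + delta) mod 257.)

Delta formula: (val(new) - val(old)) * B^(n-1-k) mod M
  val('g') - val('j') = 7 - 10 = -3
  B^(n-1-k) = 3^4 mod 257 = 81
  Delta = -3 * 81 mod 257 = 14

Answer: 14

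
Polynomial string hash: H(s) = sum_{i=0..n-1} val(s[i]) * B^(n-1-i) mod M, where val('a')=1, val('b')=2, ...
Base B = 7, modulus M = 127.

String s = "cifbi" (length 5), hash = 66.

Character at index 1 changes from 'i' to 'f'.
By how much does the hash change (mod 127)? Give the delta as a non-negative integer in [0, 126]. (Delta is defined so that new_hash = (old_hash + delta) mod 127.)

Delta formula: (val(new) - val(old)) * B^(n-1-k) mod M
  val('f') - val('i') = 6 - 9 = -3
  B^(n-1-k) = 7^3 mod 127 = 89
  Delta = -3 * 89 mod 127 = 114

Answer: 114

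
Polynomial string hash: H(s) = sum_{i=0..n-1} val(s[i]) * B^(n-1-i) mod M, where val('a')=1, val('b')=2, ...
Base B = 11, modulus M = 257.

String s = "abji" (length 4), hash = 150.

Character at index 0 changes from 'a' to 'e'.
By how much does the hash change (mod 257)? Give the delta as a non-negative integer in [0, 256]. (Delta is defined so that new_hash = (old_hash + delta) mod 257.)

Delta formula: (val(new) - val(old)) * B^(n-1-k) mod M
  val('e') - val('a') = 5 - 1 = 4
  B^(n-1-k) = 11^3 mod 257 = 46
  Delta = 4 * 46 mod 257 = 184

Answer: 184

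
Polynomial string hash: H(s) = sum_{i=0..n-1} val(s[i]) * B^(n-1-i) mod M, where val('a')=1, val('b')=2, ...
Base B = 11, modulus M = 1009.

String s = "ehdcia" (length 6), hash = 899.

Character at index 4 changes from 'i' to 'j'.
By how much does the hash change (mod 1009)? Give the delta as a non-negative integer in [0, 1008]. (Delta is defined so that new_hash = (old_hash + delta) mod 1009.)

Delta formula: (val(new) - val(old)) * B^(n-1-k) mod M
  val('j') - val('i') = 10 - 9 = 1
  B^(n-1-k) = 11^1 mod 1009 = 11
  Delta = 1 * 11 mod 1009 = 11

Answer: 11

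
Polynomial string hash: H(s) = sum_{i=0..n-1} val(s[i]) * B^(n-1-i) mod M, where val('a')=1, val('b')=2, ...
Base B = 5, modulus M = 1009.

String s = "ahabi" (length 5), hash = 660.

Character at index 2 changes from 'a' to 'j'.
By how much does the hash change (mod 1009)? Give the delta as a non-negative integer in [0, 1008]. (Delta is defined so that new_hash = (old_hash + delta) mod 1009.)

Delta formula: (val(new) - val(old)) * B^(n-1-k) mod M
  val('j') - val('a') = 10 - 1 = 9
  B^(n-1-k) = 5^2 mod 1009 = 25
  Delta = 9 * 25 mod 1009 = 225

Answer: 225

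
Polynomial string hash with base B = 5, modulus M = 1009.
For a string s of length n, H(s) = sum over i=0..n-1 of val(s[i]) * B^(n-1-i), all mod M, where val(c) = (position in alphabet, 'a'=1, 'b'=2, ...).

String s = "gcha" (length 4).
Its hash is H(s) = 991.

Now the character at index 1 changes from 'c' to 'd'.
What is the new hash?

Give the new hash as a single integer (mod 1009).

val('c') = 3, val('d') = 4
Position k = 1, exponent = n-1-k = 2
B^2 mod M = 5^2 mod 1009 = 25
Delta = (4 - 3) * 25 mod 1009 = 25
New hash = (991 + 25) mod 1009 = 7

Answer: 7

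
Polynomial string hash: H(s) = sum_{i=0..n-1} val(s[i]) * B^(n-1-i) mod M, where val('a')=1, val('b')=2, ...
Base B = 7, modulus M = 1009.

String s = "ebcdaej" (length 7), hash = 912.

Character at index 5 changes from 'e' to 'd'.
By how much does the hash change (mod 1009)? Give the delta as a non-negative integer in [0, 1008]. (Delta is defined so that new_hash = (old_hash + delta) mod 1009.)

Delta formula: (val(new) - val(old)) * B^(n-1-k) mod M
  val('d') - val('e') = 4 - 5 = -1
  B^(n-1-k) = 7^1 mod 1009 = 7
  Delta = -1 * 7 mod 1009 = 1002

Answer: 1002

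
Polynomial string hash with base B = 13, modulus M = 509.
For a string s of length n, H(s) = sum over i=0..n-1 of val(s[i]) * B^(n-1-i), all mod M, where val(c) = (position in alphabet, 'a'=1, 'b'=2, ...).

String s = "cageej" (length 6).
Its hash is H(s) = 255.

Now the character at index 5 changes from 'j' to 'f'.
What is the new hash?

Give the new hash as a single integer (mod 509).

Answer: 251

Derivation:
val('j') = 10, val('f') = 6
Position k = 5, exponent = n-1-k = 0
B^0 mod M = 13^0 mod 509 = 1
Delta = (6 - 10) * 1 mod 509 = 505
New hash = (255 + 505) mod 509 = 251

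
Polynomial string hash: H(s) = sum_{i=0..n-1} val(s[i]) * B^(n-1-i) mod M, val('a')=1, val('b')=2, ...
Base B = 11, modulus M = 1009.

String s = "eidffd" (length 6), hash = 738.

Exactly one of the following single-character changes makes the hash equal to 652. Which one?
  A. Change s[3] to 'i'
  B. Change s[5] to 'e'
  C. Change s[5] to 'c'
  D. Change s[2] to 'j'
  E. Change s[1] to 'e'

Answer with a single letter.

Answer: D

Derivation:
Option A: s[3]='f'->'i', delta=(9-6)*11^2 mod 1009 = 363, hash=738+363 mod 1009 = 92
Option B: s[5]='d'->'e', delta=(5-4)*11^0 mod 1009 = 1, hash=738+1 mod 1009 = 739
Option C: s[5]='d'->'c', delta=(3-4)*11^0 mod 1009 = 1008, hash=738+1008 mod 1009 = 737
Option D: s[2]='d'->'j', delta=(10-4)*11^3 mod 1009 = 923, hash=738+923 mod 1009 = 652 <-- target
Option E: s[1]='i'->'e', delta=(5-9)*11^4 mod 1009 = 967, hash=738+967 mod 1009 = 696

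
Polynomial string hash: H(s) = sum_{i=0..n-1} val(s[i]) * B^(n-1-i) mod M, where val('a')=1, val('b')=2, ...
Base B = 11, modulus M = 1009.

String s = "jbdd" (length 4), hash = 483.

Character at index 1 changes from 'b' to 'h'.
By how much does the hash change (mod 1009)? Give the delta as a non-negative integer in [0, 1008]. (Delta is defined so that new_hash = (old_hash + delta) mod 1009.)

Delta formula: (val(new) - val(old)) * B^(n-1-k) mod M
  val('h') - val('b') = 8 - 2 = 6
  B^(n-1-k) = 11^2 mod 1009 = 121
  Delta = 6 * 121 mod 1009 = 726

Answer: 726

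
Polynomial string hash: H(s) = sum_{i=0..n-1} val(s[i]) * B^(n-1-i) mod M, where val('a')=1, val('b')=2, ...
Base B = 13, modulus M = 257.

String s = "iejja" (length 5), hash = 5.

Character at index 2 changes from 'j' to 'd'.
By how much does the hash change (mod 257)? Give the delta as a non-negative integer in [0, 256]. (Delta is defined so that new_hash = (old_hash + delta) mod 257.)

Delta formula: (val(new) - val(old)) * B^(n-1-k) mod M
  val('d') - val('j') = 4 - 10 = -6
  B^(n-1-k) = 13^2 mod 257 = 169
  Delta = -6 * 169 mod 257 = 14

Answer: 14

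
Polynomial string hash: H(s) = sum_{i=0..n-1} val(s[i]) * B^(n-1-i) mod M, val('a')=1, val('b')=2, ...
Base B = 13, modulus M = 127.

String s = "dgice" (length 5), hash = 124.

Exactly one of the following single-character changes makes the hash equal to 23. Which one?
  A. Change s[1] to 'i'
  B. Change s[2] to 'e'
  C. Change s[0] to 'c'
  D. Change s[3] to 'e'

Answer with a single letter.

Answer: D

Derivation:
Option A: s[1]='g'->'i', delta=(9-7)*13^3 mod 127 = 76, hash=124+76 mod 127 = 73
Option B: s[2]='i'->'e', delta=(5-9)*13^2 mod 127 = 86, hash=124+86 mod 127 = 83
Option C: s[0]='d'->'c', delta=(3-4)*13^4 mod 127 = 14, hash=124+14 mod 127 = 11
Option D: s[3]='c'->'e', delta=(5-3)*13^1 mod 127 = 26, hash=124+26 mod 127 = 23 <-- target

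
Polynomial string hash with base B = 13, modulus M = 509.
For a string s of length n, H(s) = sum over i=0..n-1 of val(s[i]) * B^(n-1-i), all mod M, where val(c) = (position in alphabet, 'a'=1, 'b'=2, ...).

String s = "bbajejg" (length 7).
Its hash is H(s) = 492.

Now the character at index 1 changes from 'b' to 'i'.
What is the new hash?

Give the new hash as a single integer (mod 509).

Answer: 80

Derivation:
val('b') = 2, val('i') = 9
Position k = 1, exponent = n-1-k = 5
B^5 mod M = 13^5 mod 509 = 232
Delta = (9 - 2) * 232 mod 509 = 97
New hash = (492 + 97) mod 509 = 80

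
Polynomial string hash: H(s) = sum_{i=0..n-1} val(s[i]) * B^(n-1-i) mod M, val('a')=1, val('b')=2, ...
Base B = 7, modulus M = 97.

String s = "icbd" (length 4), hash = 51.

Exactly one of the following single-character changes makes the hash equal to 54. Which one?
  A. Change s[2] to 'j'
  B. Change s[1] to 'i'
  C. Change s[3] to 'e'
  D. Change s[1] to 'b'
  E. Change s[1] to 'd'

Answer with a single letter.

Option A: s[2]='b'->'j', delta=(10-2)*7^1 mod 97 = 56, hash=51+56 mod 97 = 10
Option B: s[1]='c'->'i', delta=(9-3)*7^2 mod 97 = 3, hash=51+3 mod 97 = 54 <-- target
Option C: s[3]='d'->'e', delta=(5-4)*7^0 mod 97 = 1, hash=51+1 mod 97 = 52
Option D: s[1]='c'->'b', delta=(2-3)*7^2 mod 97 = 48, hash=51+48 mod 97 = 2
Option E: s[1]='c'->'d', delta=(4-3)*7^2 mod 97 = 49, hash=51+49 mod 97 = 3

Answer: B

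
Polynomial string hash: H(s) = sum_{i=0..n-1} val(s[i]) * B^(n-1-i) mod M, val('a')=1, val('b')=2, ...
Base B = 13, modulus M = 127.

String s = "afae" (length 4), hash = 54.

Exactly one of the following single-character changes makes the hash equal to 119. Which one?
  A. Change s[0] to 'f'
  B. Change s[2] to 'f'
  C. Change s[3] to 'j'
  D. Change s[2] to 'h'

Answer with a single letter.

Option A: s[0]='a'->'f', delta=(6-1)*13^3 mod 127 = 63, hash=54+63 mod 127 = 117
Option B: s[2]='a'->'f', delta=(6-1)*13^1 mod 127 = 65, hash=54+65 mod 127 = 119 <-- target
Option C: s[3]='e'->'j', delta=(10-5)*13^0 mod 127 = 5, hash=54+5 mod 127 = 59
Option D: s[2]='a'->'h', delta=(8-1)*13^1 mod 127 = 91, hash=54+91 mod 127 = 18

Answer: B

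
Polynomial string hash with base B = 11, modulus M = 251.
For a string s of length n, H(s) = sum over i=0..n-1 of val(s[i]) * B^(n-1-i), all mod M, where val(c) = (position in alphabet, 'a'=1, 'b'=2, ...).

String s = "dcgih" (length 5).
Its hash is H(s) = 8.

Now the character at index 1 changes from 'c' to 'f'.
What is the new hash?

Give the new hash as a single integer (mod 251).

val('c') = 3, val('f') = 6
Position k = 1, exponent = n-1-k = 3
B^3 mod M = 11^3 mod 251 = 76
Delta = (6 - 3) * 76 mod 251 = 228
New hash = (8 + 228) mod 251 = 236

Answer: 236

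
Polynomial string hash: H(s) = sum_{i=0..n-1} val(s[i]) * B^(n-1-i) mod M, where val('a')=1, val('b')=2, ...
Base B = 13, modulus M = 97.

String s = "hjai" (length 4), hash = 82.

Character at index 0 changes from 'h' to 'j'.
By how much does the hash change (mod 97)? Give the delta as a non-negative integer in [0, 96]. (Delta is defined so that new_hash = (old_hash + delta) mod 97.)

Answer: 29

Derivation:
Delta formula: (val(new) - val(old)) * B^(n-1-k) mod M
  val('j') - val('h') = 10 - 8 = 2
  B^(n-1-k) = 13^3 mod 97 = 63
  Delta = 2 * 63 mod 97 = 29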